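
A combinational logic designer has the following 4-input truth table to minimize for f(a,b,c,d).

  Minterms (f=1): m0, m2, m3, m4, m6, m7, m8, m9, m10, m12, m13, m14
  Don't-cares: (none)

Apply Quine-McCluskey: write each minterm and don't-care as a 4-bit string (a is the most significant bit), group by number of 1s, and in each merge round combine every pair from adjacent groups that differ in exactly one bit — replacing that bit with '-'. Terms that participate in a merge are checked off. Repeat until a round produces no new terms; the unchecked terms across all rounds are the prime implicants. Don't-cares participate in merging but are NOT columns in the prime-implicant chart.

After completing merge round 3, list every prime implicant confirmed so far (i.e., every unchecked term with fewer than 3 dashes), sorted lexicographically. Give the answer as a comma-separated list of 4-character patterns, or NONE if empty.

0-1-, 1-0-

size-2^0 implicants → 0000(✓)  0010(✓)  0011(✓)  0100(✓)  0110(✓)  0111(✓)  1000(✓)  1001(✓)  1010(✓)  1100(✓)  1101(✓)  1110(✓)
size-2^1 implicants → -000(✓)  -010(✓)  -100(✓)  -110(✓)  0-00(✓)  0-10(✓)  0-11(✓)  00-0(✓)  001-(✓)  01-0(✓)  011-(✓)  1-00(✓)  1-01(✓)  1-10(✓)  10-0(✓)  100-(✓)  11-0(✓)  110-(✓)
size-2^2 implicants → --00(✓)  --10(✓)  -0-0(✓)  -1-0(✓)  0--0(✓)  0-1-  1--0(✓)  1-0-
size-2^3 implicants → ---0
Unchecked terms (primes): ---0, 0-1-, 1-0-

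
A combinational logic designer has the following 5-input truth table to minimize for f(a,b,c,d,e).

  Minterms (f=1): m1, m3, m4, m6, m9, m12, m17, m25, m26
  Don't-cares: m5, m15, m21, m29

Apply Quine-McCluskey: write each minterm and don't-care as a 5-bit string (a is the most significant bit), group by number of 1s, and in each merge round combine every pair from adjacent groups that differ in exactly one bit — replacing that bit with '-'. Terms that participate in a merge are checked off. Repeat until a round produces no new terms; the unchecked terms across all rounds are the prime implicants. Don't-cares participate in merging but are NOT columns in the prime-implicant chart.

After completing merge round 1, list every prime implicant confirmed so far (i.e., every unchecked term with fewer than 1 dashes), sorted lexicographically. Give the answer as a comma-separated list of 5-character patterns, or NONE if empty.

Round 0: 00001✓ 00011✓ 00100✓ 00101✓ 00110✓ 01001✓ 01100✓ 01111 10001✓ 10101✓ 11001✓ 11010 11101✓
Round 1: -0001✓ -0101✓ -1001✓ 0-001✓ 0-100 00-01✓ 000-1 001-0 0010- 1-001✓ 1-101✓ 10-01✓ 11-01✓
Round 2: --001 -0-01 1--01
PIs = {--001, -0-01, 0-100, 000-1, 001-0, 0010-, 01111, 1--01, 11010}

01111, 11010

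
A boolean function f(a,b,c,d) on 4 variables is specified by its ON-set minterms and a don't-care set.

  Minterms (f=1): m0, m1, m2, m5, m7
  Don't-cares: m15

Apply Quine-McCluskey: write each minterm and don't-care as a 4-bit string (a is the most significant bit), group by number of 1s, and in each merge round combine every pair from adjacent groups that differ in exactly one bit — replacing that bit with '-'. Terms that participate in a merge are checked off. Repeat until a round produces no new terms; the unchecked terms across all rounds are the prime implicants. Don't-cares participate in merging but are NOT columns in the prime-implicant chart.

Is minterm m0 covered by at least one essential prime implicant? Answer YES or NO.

size-2^0 implicants → 0000(✓)  0001(✓)  0010(✓)  0101(✓)  0111(✓)  1111(✓)
size-2^1 implicants → -111  0-01  00-0  000-  01-1
Unchecked terms (primes): -111, 0-01, 00-0, 000-, 01-1
Minterm coverage:
  m0 ⊆ 00-0,000-
  m1 ⊆ 0-01,000-
  m2 ⊆ 00-0 [E]
  m5 ⊆ 0-01,01-1
  m7 ⊆ -111,01-1
E = {00-0}

YES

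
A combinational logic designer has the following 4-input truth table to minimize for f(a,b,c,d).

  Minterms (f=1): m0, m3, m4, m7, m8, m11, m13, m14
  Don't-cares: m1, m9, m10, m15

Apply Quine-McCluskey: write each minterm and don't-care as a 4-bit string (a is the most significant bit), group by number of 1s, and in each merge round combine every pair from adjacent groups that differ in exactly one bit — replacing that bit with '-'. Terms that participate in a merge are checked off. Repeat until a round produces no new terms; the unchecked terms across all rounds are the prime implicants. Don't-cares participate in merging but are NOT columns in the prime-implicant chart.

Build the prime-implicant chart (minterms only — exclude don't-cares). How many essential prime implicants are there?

Round 0: 0000✓ 0001✓ 0011✓ 0100✓ 0111✓ 1000✓ 1001✓ 1010✓ 1011✓ 1101✓ 1110✓ 1111✓
Round 1: -000✓ -001✓ -011✓ -111✓ 0-00 0-11✓ 00-1✓ 000-✓ 1-01✓ 1-10✓ 1-11✓ 10-0✓ 10-1✓ 100-✓ 101-✓ 11-1✓ 111-✓
Round 2: --11 -0-1 -00- 1--1 1-1- 10--
PIs = {--11, -0-1, -00-, 0-00, 1--1, 1-1-, 10--}
Coverage chart:
  m0: -00-,0-00
  m3: --11,-0-1
  m4: 0-00 ←essential
  m7: --11 ←essential
  m8: -00-,10--
  m11: --11,-0-1,1--1,1-1-,10--
  m13: 1--1 ←essential
  m14: 1-1- ←essential
Essential: --11, 0-00, 1--1, 1-1-

4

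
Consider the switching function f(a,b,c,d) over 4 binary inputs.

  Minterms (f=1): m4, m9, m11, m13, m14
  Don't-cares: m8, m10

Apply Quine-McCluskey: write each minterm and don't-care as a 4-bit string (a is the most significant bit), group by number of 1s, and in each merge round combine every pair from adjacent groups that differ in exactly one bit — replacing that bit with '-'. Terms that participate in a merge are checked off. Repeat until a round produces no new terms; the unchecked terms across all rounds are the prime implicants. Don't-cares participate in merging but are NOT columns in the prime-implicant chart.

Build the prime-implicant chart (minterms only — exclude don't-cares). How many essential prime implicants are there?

size-2^0 implicants → 0100  1000(✓)  1001(✓)  1010(✓)  1011(✓)  1101(✓)  1110(✓)
size-2^1 implicants → 1-01  1-10  10-0(✓)  10-1(✓)  100-(✓)  101-(✓)
size-2^2 implicants → 10--
Unchecked terms (primes): 0100, 1-01, 1-10, 10--
Minterm coverage:
  m4 ⊆ 0100 [E]
  m9 ⊆ 1-01,10--
  m11 ⊆ 10-- [E]
  m13 ⊆ 1-01 [E]
  m14 ⊆ 1-10 [E]
E = {0100, 1-01, 1-10, 10--}

4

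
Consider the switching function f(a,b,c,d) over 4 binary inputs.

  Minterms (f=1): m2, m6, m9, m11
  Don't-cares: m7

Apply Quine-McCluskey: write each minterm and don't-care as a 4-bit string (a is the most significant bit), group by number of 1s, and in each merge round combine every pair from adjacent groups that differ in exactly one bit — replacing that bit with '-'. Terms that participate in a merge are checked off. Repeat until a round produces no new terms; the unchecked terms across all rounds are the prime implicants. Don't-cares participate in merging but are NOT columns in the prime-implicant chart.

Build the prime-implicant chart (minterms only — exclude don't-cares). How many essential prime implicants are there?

2

Round 0: 0010✓ 0110✓ 0111✓ 1001✓ 1011✓
Round 1: 0-10 011- 10-1
PIs = {0-10, 011-, 10-1}
Coverage chart:
  m2: 0-10 ←essential
  m6: 0-10,011-
  m9: 10-1 ←essential
  m11: 10-1 ←essential
Essential: 0-10, 10-1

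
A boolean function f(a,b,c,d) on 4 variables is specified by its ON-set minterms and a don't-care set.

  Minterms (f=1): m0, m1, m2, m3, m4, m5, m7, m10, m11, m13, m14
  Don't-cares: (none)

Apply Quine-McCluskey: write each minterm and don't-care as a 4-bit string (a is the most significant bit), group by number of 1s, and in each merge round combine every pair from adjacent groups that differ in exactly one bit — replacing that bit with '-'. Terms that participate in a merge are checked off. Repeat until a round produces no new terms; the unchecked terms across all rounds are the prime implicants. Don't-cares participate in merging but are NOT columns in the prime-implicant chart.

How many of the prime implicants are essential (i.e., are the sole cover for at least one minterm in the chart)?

size-2^0 implicants → 0000(✓)  0001(✓)  0010(✓)  0011(✓)  0100(✓)  0101(✓)  0111(✓)  1010(✓)  1011(✓)  1101(✓)  1110(✓)
size-2^1 implicants → -010(✓)  -011(✓)  -101  0-00(✓)  0-01(✓)  0-11(✓)  00-0(✓)  00-1(✓)  000-(✓)  001-(✓)  01-1(✓)  010-(✓)  1-10  101-(✓)
size-2^2 implicants → -01-  0--1  0-0-  00--
Unchecked terms (primes): -01-, -101, 0--1, 0-0-, 00--, 1-10
Minterm coverage:
  m0 ⊆ 0-0-,00--
  m1 ⊆ 0--1,0-0-,00--
  m2 ⊆ -01-,00--
  m3 ⊆ -01-,0--1,00--
  m4 ⊆ 0-0- [E]
  m5 ⊆ -101,0--1,0-0-
  m7 ⊆ 0--1 [E]
  m10 ⊆ -01-,1-10
  m11 ⊆ -01- [E]
  m13 ⊆ -101 [E]
  m14 ⊆ 1-10 [E]
E = {-01-, -101, 0--1, 0-0-, 1-10}

5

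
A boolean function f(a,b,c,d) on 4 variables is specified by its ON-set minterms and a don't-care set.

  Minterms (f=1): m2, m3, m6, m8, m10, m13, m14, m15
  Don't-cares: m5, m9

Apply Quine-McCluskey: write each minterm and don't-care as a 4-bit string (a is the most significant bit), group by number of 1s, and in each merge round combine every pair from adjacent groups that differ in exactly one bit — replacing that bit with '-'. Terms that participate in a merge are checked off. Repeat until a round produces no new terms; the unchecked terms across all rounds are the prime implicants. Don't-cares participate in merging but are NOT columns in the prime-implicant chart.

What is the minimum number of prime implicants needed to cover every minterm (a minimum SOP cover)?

4

Round 0: 0010✓ 0011✓ 0101✓ 0110✓ 1000✓ 1001✓ 1010✓ 1101✓ 1110✓ 1111✓
Round 1: -010✓ -101 -110✓ 0-10✓ 001- 1-01 1-10✓ 10-0 100- 11-1 111-
Round 2: --10
PIs = {--10, -101, 001-, 1-01, 10-0, 100-, 11-1, 111-}
Coverage chart:
  m2: --10,001-
  m3: 001- ←essential
  m6: --10 ←essential
  m8: 10-0,100-
  m10: --10,10-0
  m13: -101,1-01,11-1
  m14: --10,111-
  m15: 11-1,111-
Essential: --10, 001-
Petrick residual → 10-0, 11-1
Min cover (4 terms): cd' + a'b'c + ab'd' + abd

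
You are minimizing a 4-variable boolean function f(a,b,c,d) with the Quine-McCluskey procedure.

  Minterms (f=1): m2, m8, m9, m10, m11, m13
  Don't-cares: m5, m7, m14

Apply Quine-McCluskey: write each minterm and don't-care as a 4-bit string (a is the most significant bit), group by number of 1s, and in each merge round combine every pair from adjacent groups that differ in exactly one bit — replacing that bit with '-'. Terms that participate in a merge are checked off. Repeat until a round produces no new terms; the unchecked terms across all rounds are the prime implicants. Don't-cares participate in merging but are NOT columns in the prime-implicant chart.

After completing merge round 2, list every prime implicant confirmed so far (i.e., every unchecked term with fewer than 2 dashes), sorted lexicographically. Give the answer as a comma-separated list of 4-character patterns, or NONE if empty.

[col 0] 0010*, 0101*, 0111*, 1000*, 1001*, 1010*, 1011*, 1101*, 1110*
[col 1] -010, -101, 01-1, 1-01, 1-10, 10-0*, 10-1*, 100-*, 101-*
[col 2] 10--
Prime implicants: -010, -101, 01-1, 1-01, 1-10, 10--

-010, -101, 01-1, 1-01, 1-10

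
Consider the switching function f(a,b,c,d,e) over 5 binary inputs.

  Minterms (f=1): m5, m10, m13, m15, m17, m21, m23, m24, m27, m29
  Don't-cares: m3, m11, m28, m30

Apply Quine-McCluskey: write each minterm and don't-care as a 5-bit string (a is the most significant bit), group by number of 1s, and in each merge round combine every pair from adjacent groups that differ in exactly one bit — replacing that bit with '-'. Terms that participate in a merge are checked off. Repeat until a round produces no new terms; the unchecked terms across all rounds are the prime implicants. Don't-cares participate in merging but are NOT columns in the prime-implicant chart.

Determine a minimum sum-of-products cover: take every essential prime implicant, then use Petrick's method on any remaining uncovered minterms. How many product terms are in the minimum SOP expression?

7

Round 0: 00011✓ 00101✓ 01010✓ 01011✓ 01101✓ 01111✓ 10001✓ 10101✓ 10111✓ 11000✓ 11011✓ 11100✓ 11101✓ 11110✓
Round 1: -0101✓ -1011 -1101✓ 0-011 0-101✓ 01-11 0101- 011-1 1-101✓ 10-01 101-1 11-00 111-0 1110-
Round 2: --101
PIs = {--101, -1011, 0-011, 01-11, 0101-, 011-1, 10-01, 101-1, 11-00, 111-0, 1110-}
Coverage chart:
  m5: --101 ←essential
  m10: 0101- ←essential
  m13: --101,011-1
  m15: 01-11,011-1
  m17: 10-01 ←essential
  m21: --101,10-01,101-1
  m23: 101-1 ←essential
  m24: 11-00 ←essential
  m27: -1011 ←essential
  m29: --101,1110-
Essential: --101, -1011, 0101-, 10-01, 101-1, 11-00
Petrick residual → 01-11
Min cover (7 terms): cd'e + bc'de + a'bde + a'bc'd + ab'd'e + ab'ce + abd'e'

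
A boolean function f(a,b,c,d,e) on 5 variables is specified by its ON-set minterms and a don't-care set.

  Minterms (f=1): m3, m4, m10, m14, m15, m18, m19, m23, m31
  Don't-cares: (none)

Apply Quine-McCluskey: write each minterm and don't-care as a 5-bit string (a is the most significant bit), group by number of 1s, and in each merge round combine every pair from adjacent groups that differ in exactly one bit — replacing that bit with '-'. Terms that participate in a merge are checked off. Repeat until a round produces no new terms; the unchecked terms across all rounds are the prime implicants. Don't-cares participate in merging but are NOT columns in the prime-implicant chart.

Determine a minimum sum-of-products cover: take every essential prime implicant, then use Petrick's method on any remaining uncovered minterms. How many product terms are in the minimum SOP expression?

size-2^0 implicants → 00011(✓)  00100  01010(✓)  01110(✓)  01111(✓)  10010(✓)  10011(✓)  10111(✓)  11111(✓)
size-2^1 implicants → -0011  -1111  01-10  0111-  1-111  10-11  1001-
Unchecked terms (primes): -0011, -1111, 00100, 01-10, 0111-, 1-111, 10-11, 1001-
Minterm coverage:
  m3 ⊆ -0011 [E]
  m4 ⊆ 00100 [E]
  m10 ⊆ 01-10 [E]
  m14 ⊆ 01-10,0111-
  m15 ⊆ -1111,0111-
  m18 ⊆ 1001- [E]
  m19 ⊆ -0011,10-11,1001-
  m23 ⊆ 1-111,10-11
  m31 ⊆ -1111,1-111
E = {-0011, 00100, 01-10, 1001-}
Petrick residual → -1111, 1-111
Cover = b'c'de + bcde + a'b'cd'e' + a'bde' + acde + ab'c'd  |cover|=6

6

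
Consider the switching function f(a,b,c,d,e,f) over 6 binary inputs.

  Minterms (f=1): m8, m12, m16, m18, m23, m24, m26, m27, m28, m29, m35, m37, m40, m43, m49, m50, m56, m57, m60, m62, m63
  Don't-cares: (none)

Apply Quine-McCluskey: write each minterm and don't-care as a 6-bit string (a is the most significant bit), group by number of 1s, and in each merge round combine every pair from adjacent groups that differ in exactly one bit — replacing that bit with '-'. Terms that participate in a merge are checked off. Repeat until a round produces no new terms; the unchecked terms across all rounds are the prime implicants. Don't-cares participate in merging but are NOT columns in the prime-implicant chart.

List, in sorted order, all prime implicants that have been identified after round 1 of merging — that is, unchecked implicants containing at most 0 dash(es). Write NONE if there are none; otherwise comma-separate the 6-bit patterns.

010111, 100101

size-2^0 implicants → 001000(✓)  001100(✓)  010000(✓)  010010(✓)  010111  011000(✓)  011010(✓)  011011(✓)  011100(✓)  011101(✓)  100011(✓)  100101  101000(✓)  101011(✓)  110001(✓)  110010(✓)  111000(✓)  111001(✓)  111100(✓)  111110(✓)  111111(✓)
size-2^1 implicants → -01000(✓)  -10010  -11000(✓)  -11100(✓)  0-1000(✓)  0-1100(✓)  001-00(✓)  01-000(✓)  01-010(✓)  0100-0(✓)  011-00(✓)  0110-0(✓)  01101-  01110-  1-1000(✓)  10-011  11-001  111-00(✓)  11100-  1111-0  11111-
size-2^2 implicants → --1000  -11-00  0-1-00  01-0-0
Unchecked terms (primes): --1000, -10010, -11-00, 0-1-00, 01-0-0, 010111, 01101-, 01110-, 10-011, 100101, 11-001, 11100-, 1111-0, 11111-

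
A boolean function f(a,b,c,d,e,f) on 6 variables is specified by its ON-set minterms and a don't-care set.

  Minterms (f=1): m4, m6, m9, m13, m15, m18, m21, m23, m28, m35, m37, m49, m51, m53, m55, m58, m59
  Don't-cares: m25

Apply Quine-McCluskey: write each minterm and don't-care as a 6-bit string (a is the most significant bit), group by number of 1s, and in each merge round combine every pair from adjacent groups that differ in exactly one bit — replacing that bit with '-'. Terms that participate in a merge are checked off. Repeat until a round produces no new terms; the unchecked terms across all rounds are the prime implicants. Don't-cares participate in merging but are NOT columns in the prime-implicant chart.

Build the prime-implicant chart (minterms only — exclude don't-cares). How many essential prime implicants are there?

9

Round 0: 000100✓ 000110✓ 001001✓ 001101✓ 001111✓ 010010 010101✓ 010111✓ 011001✓ 011100 100011✓ 100101✓ 110001✓ 110011✓ 110101✓ 110111✓ 111010✓ 111011✓
Round 1: -10101✓ -10111✓ 0-1001 0001-0 001-01 0011-1 0101-1✓ 1-0011 1-0101 11-011 110-01✓ 110-11✓ 1100-1✓ 1101-1✓ 11101-
Round 2: -101-1 110--1
PIs = {-101-1, 0-1001, 0001-0, 001-01, 0011-1, 010010, 011100, 1-0011, 1-0101, 11-011, 110--1, 11101-}
Coverage chart:
  m4: 0001-0 ←essential
  m6: 0001-0 ←essential
  m9: 0-1001,001-01
  m13: 001-01,0011-1
  m15: 0011-1 ←essential
  m18: 010010 ←essential
  m21: -101-1 ←essential
  m23: -101-1 ←essential
  m28: 011100 ←essential
  m35: 1-0011 ←essential
  m37: 1-0101 ←essential
  m49: 110--1 ←essential
  m51: 1-0011,11-011,110--1
  m53: -101-1,1-0101,110--1
  m55: -101-1,110--1
  m58: 11101- ←essential
  m59: 11-011,11101-
Essential: -101-1, 0001-0, 0011-1, 010010, 011100, 1-0011, 1-0101, 110--1, 11101-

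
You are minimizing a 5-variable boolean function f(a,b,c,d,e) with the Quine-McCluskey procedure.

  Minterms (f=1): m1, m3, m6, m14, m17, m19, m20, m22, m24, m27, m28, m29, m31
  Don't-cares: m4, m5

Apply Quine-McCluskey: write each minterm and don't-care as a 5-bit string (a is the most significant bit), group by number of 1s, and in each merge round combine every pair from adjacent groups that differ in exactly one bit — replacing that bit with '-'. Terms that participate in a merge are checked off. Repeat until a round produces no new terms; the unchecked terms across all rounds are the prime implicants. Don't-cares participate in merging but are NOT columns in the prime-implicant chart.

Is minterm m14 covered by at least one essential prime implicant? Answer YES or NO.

size-2^0 implicants → 00001(✓)  00011(✓)  00100(✓)  00101(✓)  00110(✓)  01110(✓)  10001(✓)  10011(✓)  10100(✓)  10110(✓)  11000(✓)  11011(✓)  11100(✓)  11101(✓)  11111(✓)
size-2^1 implicants → -0001(✓)  -0011(✓)  -0100(✓)  -0110(✓)  0-110  00-01  000-1(✓)  001-0(✓)  0010-  1-011  1-100  100-1(✓)  101-0(✓)  11-00  11-11  111-1  1110-
size-2^2 implicants → -00-1  -01-0
Unchecked terms (primes): -00-1, -01-0, 0-110, 00-01, 0010-, 1-011, 1-100, 11-00, 11-11, 111-1, 1110-
Minterm coverage:
  m1 ⊆ -00-1,00-01
  m3 ⊆ -00-1 [E]
  m6 ⊆ -01-0,0-110
  m14 ⊆ 0-110 [E]
  m17 ⊆ -00-1 [E]
  m19 ⊆ -00-1,1-011
  m20 ⊆ -01-0,1-100
  m22 ⊆ -01-0 [E]
  m24 ⊆ 11-00 [E]
  m27 ⊆ 1-011,11-11
  m28 ⊆ 1-100,11-00,1110-
  m29 ⊆ 111-1,1110-
  m31 ⊆ 11-11,111-1
E = {-00-1, -01-0, 0-110, 11-00}

YES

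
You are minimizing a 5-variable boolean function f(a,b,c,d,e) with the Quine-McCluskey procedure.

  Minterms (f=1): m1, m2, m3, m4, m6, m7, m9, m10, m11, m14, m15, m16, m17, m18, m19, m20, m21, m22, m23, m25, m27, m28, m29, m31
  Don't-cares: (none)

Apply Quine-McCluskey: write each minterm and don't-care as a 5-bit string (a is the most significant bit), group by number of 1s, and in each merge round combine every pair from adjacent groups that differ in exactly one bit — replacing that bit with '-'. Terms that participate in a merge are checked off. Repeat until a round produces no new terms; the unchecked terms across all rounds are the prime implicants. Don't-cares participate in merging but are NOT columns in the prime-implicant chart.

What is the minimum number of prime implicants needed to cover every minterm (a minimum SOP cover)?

[col 0] 00001*, 00010*, 00011*, 00100*, 00110*, 00111*, 01001*, 01010*, 01011*, 01110*, 01111*, 10000*, 10001*, 10010*, 10011*, 10100*, 10101*, 10110*, 10111*, 11001*, 11011*, 11100*, 11101*, 11111*
[col 1] -0001*, -0010*, -0011*, -0100*, -0110*, -0111*, -1001*, -1011*, -1111*, 0-001*, 0-010*, 0-011*, 0-110*, 0-111*, 00-10*, 00-11*, 000-1*, 0001-*, 001-0*, 0011-*, 01-10*, 01-11*, 010-1*, 0101-*, 0111-*, 1-001*, 1-011*, 1-100*, 1-101*, 1-111*, 10-00*, 10-01*, 10-10*, 10-11*, 100-0*, 100-1*, 1000-*, 1001-*, 101-0*, 101-1*, 1010-*, 1011-*, 11-01*, 11-11*, 110-1*, 111-1*, 1110-*
[col 2] --001*, --011*, --111*, -0-10*, -0-11*, -00-1*, -001-*, -01-0, -011-*, -1-11*, -10-1*, 0--10*, 0--11*, 0-0-1*, 0-01-*, 0-11-*, 00-1-*, 01-1-*, 1--01*, 1--11*, 1-0-1*, 1-1-1*, 1-10-, 10--0*, 10--1*, 10-0-*, 10-1-*, 100--*, 101--*, 11--1*
[col 3] ---11, --0-1, -0-1-, 0--1-, 1---1, 10---
Prime implicants: ---11, --0-1, -0-1-, -01-0, 0--1-, 1---1, 1-10-, 10---
PI chart (minterm → PIs covering it):
  1 | --0-1  (sole → essential)
  2 | -0-1-,0--1-
  3 | ---11,--0-1,-0-1-,0--1-
  4 | -01-0  (sole → essential)
  6 | -0-1-,-01-0,0--1-
  7 | ---11,-0-1-,0--1-
  9 | --0-1  (sole → essential)
  10 | 0--1-  (sole → essential)
  11 | ---11,--0-1,0--1-
  14 | 0--1-  (sole → essential)
  15 | ---11,0--1-
  16 | 10---  (sole → essential)
  17 | --0-1,1---1,10---
  18 | -0-1-,10---
  19 | ---11,--0-1,-0-1-,1---1,10---
  20 | -01-0,1-10-,10---
  21 | 1---1,1-10-,10---
  22 | -0-1-,-01-0,10---
  23 | ---11,-0-1-,1---1,10---
  25 | --0-1,1---1
  27 | ---11,--0-1,1---1
  28 | 1-10-  (sole → essential)
  29 | 1---1,1-10-
  31 | ---11,1---1
Essential prime implicants: --0-1, -01-0, 0--1-, 1-10-, 10---
Petrick residual → ---11
Minimum SOP uses 6 PIs: de + c'e + b'ce' + a'd + acd' + ab'

6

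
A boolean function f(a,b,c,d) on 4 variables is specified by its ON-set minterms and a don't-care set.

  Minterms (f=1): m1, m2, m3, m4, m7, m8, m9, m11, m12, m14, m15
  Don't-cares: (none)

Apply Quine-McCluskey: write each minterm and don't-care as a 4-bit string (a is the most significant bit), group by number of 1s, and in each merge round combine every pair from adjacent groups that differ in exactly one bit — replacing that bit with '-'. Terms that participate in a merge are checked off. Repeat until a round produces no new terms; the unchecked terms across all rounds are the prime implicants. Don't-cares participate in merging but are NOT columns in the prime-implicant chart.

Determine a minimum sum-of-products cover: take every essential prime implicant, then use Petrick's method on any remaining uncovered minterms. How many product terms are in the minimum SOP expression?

6

[col 0] 0001*, 0010*, 0011*, 0100*, 0111*, 1000*, 1001*, 1011*, 1100*, 1110*, 1111*
[col 1] -001*, -011*, -100, -111*, 0-11*, 00-1*, 001-, 1-00, 1-11*, 10-1*, 100-, 11-0, 111-
[col 2] --11, -0-1
Prime implicants: --11, -0-1, -100, 001-, 1-00, 100-, 11-0, 111-
PI chart (minterm → PIs covering it):
  1 | -0-1  (sole → essential)
  2 | 001-  (sole → essential)
  3 | --11,-0-1,001-
  4 | -100  (sole → essential)
  7 | --11  (sole → essential)
  8 | 1-00,100-
  9 | -0-1,100-
  11 | --11,-0-1
  12 | -100,1-00,11-0
  14 | 11-0,111-
  15 | --11,111-
Essential prime implicants: --11, -0-1, -100, 001-
Petrick residual → 1-00, 11-0
Minimum SOP uses 6 PIs: cd + b'd + bc'd' + a'b'c + ac'd' + abd'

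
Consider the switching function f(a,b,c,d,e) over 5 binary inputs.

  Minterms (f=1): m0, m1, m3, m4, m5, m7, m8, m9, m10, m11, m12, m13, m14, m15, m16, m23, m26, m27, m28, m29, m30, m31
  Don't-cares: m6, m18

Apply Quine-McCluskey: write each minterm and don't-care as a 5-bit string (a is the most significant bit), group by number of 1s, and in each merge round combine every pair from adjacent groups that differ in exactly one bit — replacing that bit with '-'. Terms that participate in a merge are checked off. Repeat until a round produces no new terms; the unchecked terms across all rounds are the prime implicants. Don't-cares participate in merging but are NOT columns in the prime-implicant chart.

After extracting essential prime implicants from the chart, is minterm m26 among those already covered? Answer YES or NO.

YES

size-2^0 implicants → 00000(✓)  00001(✓)  00011(✓)  00100(✓)  00101(✓)  00110(✓)  00111(✓)  01000(✓)  01001(✓)  01010(✓)  01011(✓)  01100(✓)  01101(✓)  01110(✓)  01111(✓)  10000(✓)  10010(✓)  10111(✓)  11010(✓)  11011(✓)  11100(✓)  11101(✓)  11110(✓)  11111(✓)
size-2^1 implicants → -0000  -0111(✓)  -1010(✓)  -1011(✓)  -1100(✓)  -1101(✓)  -1110(✓)  -1111(✓)  0-000(✓)  0-001(✓)  0-011(✓)  0-100(✓)  0-101(✓)  0-110(✓)  0-111(✓)  00-00(✓)  00-01(✓)  00-11(✓)  000-1(✓)  0000-(✓)  001-0(✓)  001-1(✓)  0010-(✓)  0011-(✓)  01-00(✓)  01-01(✓)  01-10(✓)  01-11(✓)  010-0(✓)  010-1(✓)  0100-(✓)  0101-(✓)  011-0(✓)  011-1(✓)  0110-(✓)  0111-(✓)  1-010  1-111(✓)  100-0  11-10(✓)  11-11(✓)  1101-(✓)  111-0(✓)  111-1(✓)  1110-(✓)  1111-(✓)
size-2^2 implicants → --111  -1-10(✓)  -1-11(✓)  -101-(✓)  -11-0(✓)  -11-1(✓)  -110-(✓)  -111-(✓)  0--00(✓)  0--01(✓)  0--11(✓)  0-0-1(✓)  0-00-(✓)  0-1-0(✓)  0-1-1(✓)  0-10-(✓)  0-11-(✓)  00--1(✓)  00-0-(✓)  001--(✓)  01--0(✓)  01--1(✓)  01-0-(✓)  01-1-(✓)  010--(✓)  011--(✓)  11-1-(✓)  111--(✓)
size-2^3 implicants → -1-1-  -11--  0---1  0--0-  0-1--  01---
Unchecked terms (primes): --111, -0000, -1-1-, -11--, 0---1, 0--0-, 0-1--, 01---, 1-010, 100-0
Minterm coverage:
  m0 ⊆ -0000,0--0-
  m1 ⊆ 0---1,0--0-
  m3 ⊆ 0---1 [E]
  m4 ⊆ 0--0-,0-1--
  m5 ⊆ 0---1,0--0-,0-1--
  m7 ⊆ --111,0---1,0-1--
  m8 ⊆ 0--0-,01---
  m9 ⊆ 0---1,0--0-,01---
  m10 ⊆ -1-1-,01---
  m11 ⊆ -1-1-,0---1,01---
  m12 ⊆ -11--,0--0-,0-1--,01---
  m13 ⊆ -11--,0---1,0--0-,0-1--,01---
  m14 ⊆ -1-1-,-11--,0-1--,01---
  m15 ⊆ --111,-1-1-,-11--,0---1,0-1--,01---
  m16 ⊆ -0000,100-0
  m23 ⊆ --111 [E]
  m26 ⊆ -1-1-,1-010
  m27 ⊆ -1-1- [E]
  m28 ⊆ -11-- [E]
  m29 ⊆ -11-- [E]
  m30 ⊆ -1-1-,-11--
  m31 ⊆ --111,-1-1-,-11--
E = {--111, -1-1-, -11--, 0---1}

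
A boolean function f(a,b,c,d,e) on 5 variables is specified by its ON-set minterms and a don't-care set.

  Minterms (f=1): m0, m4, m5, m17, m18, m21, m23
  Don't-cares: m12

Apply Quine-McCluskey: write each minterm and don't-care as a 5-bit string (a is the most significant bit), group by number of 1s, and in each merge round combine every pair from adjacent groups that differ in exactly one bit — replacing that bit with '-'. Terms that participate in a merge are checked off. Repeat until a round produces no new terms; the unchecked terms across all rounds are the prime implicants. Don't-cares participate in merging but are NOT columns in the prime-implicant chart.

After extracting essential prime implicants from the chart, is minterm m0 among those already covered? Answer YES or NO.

YES

[col 0] 00000*, 00100*, 00101*, 01100*, 10001*, 10010, 10101*, 10111*
[col 1] -0101, 0-100, 00-00, 0010-, 10-01, 101-1
Prime implicants: -0101, 0-100, 00-00, 0010-, 10-01, 10010, 101-1
PI chart (minterm → PIs covering it):
  0 | 00-00  (sole → essential)
  4 | 0-100,00-00,0010-
  5 | -0101,0010-
  17 | 10-01  (sole → essential)
  18 | 10010  (sole → essential)
  21 | -0101,10-01,101-1
  23 | 101-1  (sole → essential)
Essential prime implicants: 00-00, 10-01, 10010, 101-1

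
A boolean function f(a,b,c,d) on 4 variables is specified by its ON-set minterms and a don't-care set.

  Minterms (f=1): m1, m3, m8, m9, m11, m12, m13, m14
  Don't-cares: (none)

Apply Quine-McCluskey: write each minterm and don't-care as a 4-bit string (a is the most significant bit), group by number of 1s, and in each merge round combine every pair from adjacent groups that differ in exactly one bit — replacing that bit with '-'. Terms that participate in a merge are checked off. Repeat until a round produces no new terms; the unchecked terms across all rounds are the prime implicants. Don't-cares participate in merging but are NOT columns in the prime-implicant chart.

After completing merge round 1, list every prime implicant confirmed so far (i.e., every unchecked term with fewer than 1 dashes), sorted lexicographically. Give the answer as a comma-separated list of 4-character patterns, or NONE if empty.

[col 0] 0001*, 0011*, 1000*, 1001*, 1011*, 1100*, 1101*, 1110*
[col 1] -001*, -011*, 00-1*, 1-00*, 1-01*, 10-1*, 100-*, 11-0, 110-*
[col 2] -0-1, 1-0-
Prime implicants: -0-1, 1-0-, 11-0

NONE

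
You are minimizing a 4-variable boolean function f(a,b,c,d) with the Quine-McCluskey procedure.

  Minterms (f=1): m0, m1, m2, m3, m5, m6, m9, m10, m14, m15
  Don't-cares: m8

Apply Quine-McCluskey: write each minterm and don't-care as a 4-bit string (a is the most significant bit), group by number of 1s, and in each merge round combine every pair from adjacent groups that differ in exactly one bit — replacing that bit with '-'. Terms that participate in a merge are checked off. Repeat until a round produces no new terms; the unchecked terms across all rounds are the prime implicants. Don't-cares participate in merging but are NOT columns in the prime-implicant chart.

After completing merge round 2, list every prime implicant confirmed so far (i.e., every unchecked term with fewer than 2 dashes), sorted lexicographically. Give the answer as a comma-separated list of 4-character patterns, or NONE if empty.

Round 0: 0000✓ 0001✓ 0010✓ 0011✓ 0101✓ 0110✓ 1000✓ 1001✓ 1010✓ 1110✓ 1111✓
Round 1: -000✓ -001✓ -010✓ -110✓ 0-01 0-10✓ 00-0✓ 00-1✓ 000-✓ 001-✓ 1-10✓ 10-0✓ 100-✓ 111-
Round 2: --10 -0-0 -00- 00--
PIs = {--10, -0-0, -00-, 0-01, 00--, 111-}

0-01, 111-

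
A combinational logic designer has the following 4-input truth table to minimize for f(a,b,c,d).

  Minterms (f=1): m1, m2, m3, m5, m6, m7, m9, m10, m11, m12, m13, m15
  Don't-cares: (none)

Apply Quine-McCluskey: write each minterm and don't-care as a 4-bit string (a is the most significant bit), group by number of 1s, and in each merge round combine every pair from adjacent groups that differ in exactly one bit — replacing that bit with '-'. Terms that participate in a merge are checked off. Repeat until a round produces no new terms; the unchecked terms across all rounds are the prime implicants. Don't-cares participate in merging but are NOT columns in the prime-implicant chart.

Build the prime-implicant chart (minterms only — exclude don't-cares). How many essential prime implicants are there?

4

size-2^0 implicants → 0001(✓)  0010(✓)  0011(✓)  0101(✓)  0110(✓)  0111(✓)  1001(✓)  1010(✓)  1011(✓)  1100(✓)  1101(✓)  1111(✓)
size-2^1 implicants → -001(✓)  -010(✓)  -011(✓)  -101(✓)  -111(✓)  0-01(✓)  0-10(✓)  0-11(✓)  00-1(✓)  001-(✓)  01-1(✓)  011-(✓)  1-01(✓)  1-11(✓)  10-1(✓)  101-(✓)  11-1(✓)  110-
size-2^2 implicants → --01(✓)  --11(✓)  -0-1(✓)  -01-  -1-1(✓)  0--1(✓)  0-1-  1--1(✓)
size-2^3 implicants → ---1
Unchecked terms (primes): ---1, -01-, 0-1-, 110-
Minterm coverage:
  m1 ⊆ ---1 [E]
  m2 ⊆ -01-,0-1-
  m3 ⊆ ---1,-01-,0-1-
  m5 ⊆ ---1 [E]
  m6 ⊆ 0-1- [E]
  m7 ⊆ ---1,0-1-
  m9 ⊆ ---1 [E]
  m10 ⊆ -01- [E]
  m11 ⊆ ---1,-01-
  m12 ⊆ 110- [E]
  m13 ⊆ ---1,110-
  m15 ⊆ ---1 [E]
E = {---1, -01-, 0-1-, 110-}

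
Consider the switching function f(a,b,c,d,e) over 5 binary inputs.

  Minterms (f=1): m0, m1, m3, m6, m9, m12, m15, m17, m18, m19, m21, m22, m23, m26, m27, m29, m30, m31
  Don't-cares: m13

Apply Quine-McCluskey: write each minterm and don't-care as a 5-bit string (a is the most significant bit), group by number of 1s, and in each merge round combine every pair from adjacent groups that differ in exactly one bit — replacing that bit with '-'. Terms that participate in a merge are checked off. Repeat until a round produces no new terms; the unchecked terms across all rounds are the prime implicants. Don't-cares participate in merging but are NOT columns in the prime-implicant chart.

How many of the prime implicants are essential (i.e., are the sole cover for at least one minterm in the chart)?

6

size-2^0 implicants → 00000(✓)  00001(✓)  00011(✓)  00110(✓)  01001(✓)  01100(✓)  01101(✓)  01111(✓)  10001(✓)  10010(✓)  10011(✓)  10101(✓)  10110(✓)  10111(✓)  11010(✓)  11011(✓)  11101(✓)  11110(✓)  11111(✓)
size-2^1 implicants → -0001(✓)  -0011(✓)  -0110  -1101(✓)  -1111(✓)  0-001  000-1(✓)  0000-  01-01  011-1(✓)  0110-  1-010(✓)  1-011(✓)  1-101(✓)  1-110(✓)  1-111(✓)  10-01(✓)  10-10(✓)  10-11(✓)  100-1(✓)  1001-(✓)  101-1(✓)  1011-(✓)  11-10(✓)  11-11(✓)  1101-(✓)  111-1(✓)  1111-(✓)
size-2^2 implicants → -00-1  -11-1  1--10(✓)  1--11(✓)  1-01-(✓)  1-1-1  1-11-(✓)  10--1  10-1-(✓)  11-1-(✓)
size-2^3 implicants → 1--1-
Unchecked terms (primes): -00-1, -0110, -11-1, 0-001, 0000-, 01-01, 0110-, 1--1-, 1-1-1, 10--1
Minterm coverage:
  m0 ⊆ 0000- [E]
  m1 ⊆ -00-1,0-001,0000-
  m3 ⊆ -00-1 [E]
  m6 ⊆ -0110 [E]
  m9 ⊆ 0-001,01-01
  m12 ⊆ 0110- [E]
  m15 ⊆ -11-1 [E]
  m17 ⊆ -00-1,10--1
  m18 ⊆ 1--1- [E]
  m19 ⊆ -00-1,1--1-,10--1
  m21 ⊆ 1-1-1,10--1
  m22 ⊆ -0110,1--1-
  m23 ⊆ 1--1-,1-1-1,10--1
  m26 ⊆ 1--1- [E]
  m27 ⊆ 1--1- [E]
  m29 ⊆ -11-1,1-1-1
  m30 ⊆ 1--1- [E]
  m31 ⊆ -11-1,1--1-,1-1-1
E = {-00-1, -0110, -11-1, 0000-, 0110-, 1--1-}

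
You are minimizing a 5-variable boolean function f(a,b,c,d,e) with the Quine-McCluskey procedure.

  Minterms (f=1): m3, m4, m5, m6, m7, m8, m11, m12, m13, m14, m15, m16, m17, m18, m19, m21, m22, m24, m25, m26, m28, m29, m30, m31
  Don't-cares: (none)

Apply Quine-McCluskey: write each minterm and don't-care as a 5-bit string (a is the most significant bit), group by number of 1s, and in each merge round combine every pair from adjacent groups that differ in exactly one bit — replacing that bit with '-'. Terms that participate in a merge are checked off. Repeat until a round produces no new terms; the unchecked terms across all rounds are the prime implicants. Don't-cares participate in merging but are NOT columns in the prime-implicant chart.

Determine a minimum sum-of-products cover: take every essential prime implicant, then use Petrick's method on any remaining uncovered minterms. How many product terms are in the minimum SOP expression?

Round 0: 00011✓ 00100✓ 00101✓ 00110✓ 00111✓ 01000✓ 01011✓ 01100✓ 01101✓ 01110✓ 01111✓ 10000✓ 10001✓ 10010✓ 10011✓ 10101✓ 10110✓ 11000✓ 11001✓ 11010✓ 11100✓ 11101✓ 11110✓ 11111✓
Round 1: -0011 -0101✓ -0110✓ -1000✓ -1100✓ -1101✓ -1110✓ -1111✓ 0-011✓ 0-100✓ 0-101✓ 0-110✓ 0-111✓ 00-11✓ 001-0✓ 001-1✓ 0010-✓ 0011-✓ 01-00✓ 01-11✓ 011-0✓ 011-1✓ 0110-✓ 0111-✓ 1-000✓ 1-001✓ 1-010✓ 1-101✓ 1-110✓ 10-01✓ 10-10✓ 100-0✓ 100-1✓ 1000-✓ 1001-✓ 11-00✓ 11-01✓ 11-10✓ 110-0✓ 1100-✓ 111-0✓ 111-1✓ 1110-✓ 1111-✓
Round 2: --101 --110 -1-00 -11-0✓ -11-1✓ -110-✓ -111-✓ 0--11 0-1-0✓ 0-1-1✓ 0-10-✓ 0-11-✓ 001--✓ 011--✓ 1--01 1--10 1-0-0 1-00- 100-- 11--0 11-0- 111--✓
Round 3: -11-- 0-1--
PIs = {--101, --110, -0011, -1-00, -11--, 0--11, 0-1--, 1--01, 1--10, 1-0-0, 1-00-, 100--, 11--0, 11-0-}
Coverage chart:
  m3: -0011,0--11
  m4: 0-1-- ←essential
  m5: --101,0-1--
  m6: --110,0-1--
  m7: 0--11,0-1--
  m8: -1-00 ←essential
  m11: 0--11 ←essential
  m12: -1-00,-11--,0-1--
  m13: --101,-11--,0-1--
  m14: --110,-11--,0-1--
  m15: -11--,0--11,0-1--
  m16: 1-0-0,1-00-,100--
  m17: 1--01,1-00-,100--
  m18: 1--10,1-0-0,100--
  m19: -0011,100--
  m21: --101,1--01
  m22: --110,1--10
  m24: -1-00,1-0-0,1-00-,11--0,11-0-
  m25: 1--01,1-00-,11-0-
  m26: 1--10,1-0-0,11--0
  m28: -1-00,-11--,11--0,11-0-
  m29: --101,-11--,1--01,11-0-
  m30: --110,-11--,1--10,11--0
  m31: -11-- ←essential
Essential: -1-00, -11--, 0--11, 0-1--
Petrick residual → 1--01, 1--10, 100--
Min cover (7 terms): bd'e' + bc + a'de + a'c + ad'e + ade' + ab'c'

7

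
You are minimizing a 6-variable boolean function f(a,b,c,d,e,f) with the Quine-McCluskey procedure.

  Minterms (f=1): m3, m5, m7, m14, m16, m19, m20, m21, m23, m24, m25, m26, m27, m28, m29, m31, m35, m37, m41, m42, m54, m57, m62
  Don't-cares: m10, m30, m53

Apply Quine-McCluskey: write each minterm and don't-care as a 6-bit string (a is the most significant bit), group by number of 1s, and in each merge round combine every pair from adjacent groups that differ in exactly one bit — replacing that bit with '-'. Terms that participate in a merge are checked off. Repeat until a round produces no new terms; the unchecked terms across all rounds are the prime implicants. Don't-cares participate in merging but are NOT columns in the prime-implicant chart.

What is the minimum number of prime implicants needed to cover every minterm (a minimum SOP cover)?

[col 0] 000011*, 000101*, 000111*, 001010*, 001110*, 010000*, 010011*, 010100*, 010101*, 010111*, 011000*, 011001*, 011010*, 011011*, 011100*, 011101*, 011110*, 011111*, 100011*, 100101*, 101001*, 101010*, 110101*, 110110*, 111001*, 111110*
[col 1] -00011, -00101*, -01010, -10101*, -11001, -11110, 0-0011*, 0-0101*, 0-0111*, 0-1010*, 0-1110*, 000-11*, 0001-1*, 001-10*, 01-000*, 01-011*, 01-100*, 01-101*, 01-111*, 010-00*, 010-11*, 0101-1*, 01010-*, 011-00*, 011-01*, 011-10*, 011-11*, 0110-0*, 0110-1*, 01100-*, 01101-*, 0111-0*, 0111-1*, 01110-*, 01111-*, 1-0101*, 1-1001, 11-110
[col 2] --0101, 0-0-11, 0-01-1, 0-1-10, 01--00, 01--11, 01-1-1, 01-10-, 011--0*, 011--1*, 011-0-*, 011-1-*, 0110--*, 0111--*
[col 3] 011---
Prime implicants: --0101, -00011, -01010, -11001, -11110, 0-0-11, 0-01-1, 0-1-10, 01--00, 01--11, 01-1-1, 01-10-, 011---, 1-1001, 11-110
PI chart (minterm → PIs covering it):
  3 | -00011,0-0-11
  5 | --0101,0-01-1
  7 | 0-0-11,0-01-1
  14 | 0-1-10  (sole → essential)
  16 | 01--00  (sole → essential)
  19 | 0-0-11,01--11
  20 | 01--00,01-10-
  21 | --0101,0-01-1,01-1-1,01-10-
  23 | 0-0-11,0-01-1,01--11,01-1-1
  24 | 01--00,011---
  25 | -11001,011---
  26 | 0-1-10,011---
  27 | 01--11,011---
  28 | 01--00,01-10-,011---
  29 | 01-1-1,01-10-,011---
  31 | 01--11,01-1-1,011---
  35 | -00011  (sole → essential)
  37 | --0101  (sole → essential)
  41 | 1-1001  (sole → essential)
  42 | -01010  (sole → essential)
  54 | 11-110  (sole → essential)
  57 | -11001,1-1001
  62 | -11110,11-110
Essential prime implicants: --0101, -00011, -01010, 0-1-10, 01--00, 1-1001, 11-110
Petrick residual → 0-0-11, 011---
Minimum SOP uses 9 PIs: c'de'f + b'c'd'ef + b'cd'ef' + a'c'ef + a'cef' + a'be'f' + a'bc + acd'e'f + abdef'

9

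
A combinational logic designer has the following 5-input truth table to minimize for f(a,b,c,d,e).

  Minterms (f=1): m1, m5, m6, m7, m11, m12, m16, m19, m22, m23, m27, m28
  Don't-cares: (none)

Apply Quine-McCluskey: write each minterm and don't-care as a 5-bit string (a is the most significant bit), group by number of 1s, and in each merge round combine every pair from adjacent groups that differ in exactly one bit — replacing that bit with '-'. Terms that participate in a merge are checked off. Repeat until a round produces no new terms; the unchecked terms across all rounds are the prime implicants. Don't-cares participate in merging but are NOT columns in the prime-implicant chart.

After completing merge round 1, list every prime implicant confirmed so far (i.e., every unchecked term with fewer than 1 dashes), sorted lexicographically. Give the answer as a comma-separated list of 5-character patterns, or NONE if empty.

Round 0: 00001✓ 00101✓ 00110✓ 00111✓ 01011✓ 01100✓ 10000 10011✓ 10110✓ 10111✓ 11011✓ 11100✓
Round 1: -0110✓ -0111✓ -1011 -1100 00-01 001-1 0011-✓ 1-011 10-11 1011-✓
Round 2: -011-
PIs = {-011-, -1011, -1100, 00-01, 001-1, 1-011, 10-11, 10000}

10000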